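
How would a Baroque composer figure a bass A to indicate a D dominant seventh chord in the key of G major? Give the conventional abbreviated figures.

4/3

A is the fifth of D dominant seventh, so the chord is in second inversion.
A seventh chord in second inversion is figured 6/4/3, conventionally abbreviated 4/3.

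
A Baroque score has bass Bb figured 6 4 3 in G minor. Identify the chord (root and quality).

The figures 6 4 3 indicate a seventh chord in second inversion.
In second inversion the root lies a fourth above the bass: a fourth above Bb in G minor is Eb.
The chord tones are Bb, D, Eb, G, giving Eb major seventh.

Eb major seventh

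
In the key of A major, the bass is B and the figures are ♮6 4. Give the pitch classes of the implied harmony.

A fourth above B in this key is E.
A sixth above B in this key is G#, made natural (G) by the ♮ figure.
Together with the bass B, this spells E minor in second inversion.

B, E, G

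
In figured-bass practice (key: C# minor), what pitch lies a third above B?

D#

Counting 2 letter steps above B lands on D; in C# minor, that letter is D#.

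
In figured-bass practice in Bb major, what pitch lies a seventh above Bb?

Counting 6 letter steps above Bb lands on A; in Bb major, that letter is A.

A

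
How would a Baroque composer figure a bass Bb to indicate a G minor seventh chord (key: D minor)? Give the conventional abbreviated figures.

Bb is the third of G minor seventh, so the chord is in first inversion.
A seventh chord in first inversion is figured 6/5/3, conventionally abbreviated 6/5.

6/5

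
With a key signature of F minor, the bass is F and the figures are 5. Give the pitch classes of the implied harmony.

The written figures 5 are shorthand for 5/3: the 3 is implied.
A third above F in this key is Ab.
A fifth above F in this key is C.
Together with the bass F, this spells F minor in root position.

F, Ab, C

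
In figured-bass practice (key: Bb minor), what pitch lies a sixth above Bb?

Gb

Counting 5 letter steps above Bb lands on G; in Bb minor, that letter is Gb.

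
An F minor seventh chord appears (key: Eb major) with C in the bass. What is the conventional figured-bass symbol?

4/3

C is the fifth of F minor seventh, so the chord is in second inversion.
A seventh chord in second inversion is figured 6/4/3, conventionally abbreviated 4/3.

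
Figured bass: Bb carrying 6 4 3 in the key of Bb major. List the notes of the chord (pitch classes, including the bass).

Bb, D, Eb, G

A third above Bb in this key is D.
A fourth above Bb in this key is Eb.
A sixth above Bb in this key is G.
Together with the bass Bb, this spells Eb major seventh in second inversion.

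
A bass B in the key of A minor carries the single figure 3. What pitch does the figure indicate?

D

Counting 2 letter steps above B lands on D; in A minor, that letter is D.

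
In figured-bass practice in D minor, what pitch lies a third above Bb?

Counting 2 letter steps above Bb lands on D; in D minor, that letter is D.

D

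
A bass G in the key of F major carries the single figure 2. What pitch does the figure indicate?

Counting 1 letter step above G lands on A; in F major, that letter is A.

A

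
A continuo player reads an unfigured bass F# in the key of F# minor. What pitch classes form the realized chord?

F#, A, C#

An unfigured bass implies 5/3.
A third above F# in this key is A.
A fifth above F# in this key is C#.
Together with the bass F#, this spells F# minor in root position.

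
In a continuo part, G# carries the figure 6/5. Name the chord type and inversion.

seventh chord, first inversion

6/5 is shorthand for 6/5/3.
Intervals of 6/5/3 above the bass form a seventh chord; the bass is the third, so this is first inversion.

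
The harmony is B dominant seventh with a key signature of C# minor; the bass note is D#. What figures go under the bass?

D# is the third of B dominant seventh, so the chord is in first inversion.
A seventh chord in first inversion is figured 6/5/3, conventionally abbreviated 6/5.

6/5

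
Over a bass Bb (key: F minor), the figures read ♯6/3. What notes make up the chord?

Bb, Db, G#

A third above Bb in this key is Db.
A sixth above Bb in this key is G, raised to G# by the sharp.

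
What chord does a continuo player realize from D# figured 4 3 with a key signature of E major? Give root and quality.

The figures 4 3 indicate a seventh chord in second inversion.
In second inversion the root lies a fourth above the bass: a fourth above D# in E major is G#.
The chord tones are D#, F#, G#, B, giving G# minor seventh.

G# minor seventh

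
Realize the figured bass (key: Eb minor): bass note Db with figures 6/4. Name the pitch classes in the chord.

Db, Gb, Bb

A fourth above Db in this key is Gb.
A sixth above Db in this key is Bb.
Together with the bass Db, this spells Gb major in second inversion.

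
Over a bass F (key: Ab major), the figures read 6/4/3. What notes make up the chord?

A third above F in this key is Ab.
A fourth above F in this key is Bb.
A sixth above F in this key is Db.
Together with the bass F, this spells Bb minor seventh in second inversion.

F, Ab, Bb, Db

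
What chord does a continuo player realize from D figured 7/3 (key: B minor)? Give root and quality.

D major seventh

The figures 7/3 indicate a seventh chord in root position.
In root position the bass is the root, so the root is D.
The chord tones are D, F#, A, C#, giving D major seventh.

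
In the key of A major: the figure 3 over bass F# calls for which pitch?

Counting 2 letter steps above F# lands on A; in A major, that letter is A.

A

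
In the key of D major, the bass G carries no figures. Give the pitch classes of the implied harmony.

G, B, D

An unfigured bass implies 5/3.
A third above G in this key is B.
A fifth above G in this key is D.
Together with the bass G, this spells G major in root position.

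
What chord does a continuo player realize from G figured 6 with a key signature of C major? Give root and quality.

E minor

The figures 6 indicate a triad in first inversion.
In first inversion the root lies a sixth above the bass: a sixth above G in C major is E.
The chord tones are G, B, E, giving E minor.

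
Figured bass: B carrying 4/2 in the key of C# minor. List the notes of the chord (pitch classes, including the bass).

The written figures 4/2 are shorthand for 6/4/2: the 6 is implied.
A second above B in this key is C#.
A fourth above B in this key is E.
A sixth above B in this key is G#.
Together with the bass B, this spells C# minor seventh in third inversion.

B, C#, E, G#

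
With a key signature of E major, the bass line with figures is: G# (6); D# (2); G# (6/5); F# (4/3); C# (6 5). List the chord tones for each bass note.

G# (6/3): G#, B, E.
D# (6/4/2): D#, E, G#, B.
G# (6/5/3): G#, B, D#, E.
F# (6/4/3): F#, A, B, D#.
C# (6/5/3): C#, E, G#, A.

G#, B, E | D#, E, G#, B | G#, B, D#, E | F#, A, B, D# | C#, E, G#, A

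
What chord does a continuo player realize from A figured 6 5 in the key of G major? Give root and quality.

F# half-diminished seventh

The figures 6 5 indicate a seventh chord in first inversion.
In first inversion the root lies a sixth above the bass: a sixth above A in G major is F#.
The chord tones are A, C, E, F#, giving F# half-diminished seventh.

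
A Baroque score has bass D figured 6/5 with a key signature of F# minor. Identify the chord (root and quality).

B minor seventh

The figures 6/5 indicate a seventh chord in first inversion.
In first inversion the root lies a sixth above the bass: a sixth above D in F# minor is B.
The chord tones are D, F#, A, B, giving B minor seventh.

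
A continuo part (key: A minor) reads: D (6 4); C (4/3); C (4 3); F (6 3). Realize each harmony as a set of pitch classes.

D (6/4): D, G, B.
C (6/4/3): C, E, F, A.
C (6/4/3): C, E, F, A.
F (6/3): F, A, D.

D, G, B | C, E, F, A | C, E, F, A | F, A, D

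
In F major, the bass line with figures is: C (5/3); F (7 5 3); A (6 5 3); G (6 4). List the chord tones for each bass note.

C, E, G | F, A, C, E | A, C, E, F | G, C, E

C (5/3): C, E, G.
F (7/5/3): F, A, C, E.
A (6/5/3): A, C, E, F.
G (6/4): G, C, E.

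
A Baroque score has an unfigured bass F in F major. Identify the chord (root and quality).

An unfigured bass indicates a triad in root position.
In root position the bass is the root, so the root is F.
The chord tones are F, A, C, giving F major.

F major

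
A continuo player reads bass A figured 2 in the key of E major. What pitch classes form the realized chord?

The written figures 2 are shorthand for 6/4/2: the 6/4 are implied.
A second above A in this key is B.
A fourth above A in this key is D#.
A sixth above A in this key is F#.
Together with the bass A, this spells B dominant seventh in third inversion.

A, B, D#, F#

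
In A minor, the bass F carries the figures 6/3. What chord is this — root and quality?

The figures 6/3 indicate a triad in first inversion.
In first inversion the root lies a sixth above the bass: a sixth above F in A minor is D.
The chord tones are F, A, D, giving D minor.

D minor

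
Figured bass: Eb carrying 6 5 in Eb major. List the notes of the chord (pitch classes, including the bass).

The written figures 6 5 are shorthand for 6/5/3: the 3 is implied.
A third above Eb in this key is G.
A fifth above Eb in this key is Bb.
A sixth above Eb in this key is C.
Together with the bass Eb, this spells C minor seventh in first inversion.

Eb, G, Bb, C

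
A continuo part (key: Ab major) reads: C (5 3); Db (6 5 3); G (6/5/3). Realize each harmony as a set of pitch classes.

C, Eb, G | Db, F, Ab, Bb | G, Bb, Db, Eb

C (5/3): C, Eb, G.
Db (6/5/3): Db, F, Ab, Bb.
G (6/5/3): G, Bb, Db, Eb.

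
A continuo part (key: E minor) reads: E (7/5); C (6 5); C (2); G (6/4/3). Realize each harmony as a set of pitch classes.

E (7/5/3): E, G, B, D.
C (6/5/3): C, E, G, A.
C (6/4/2): C, D, F#, A.
G (6/4/3): G, B, C, E.

E, G, B, D | C, E, G, A | C, D, F#, A | G, B, C, E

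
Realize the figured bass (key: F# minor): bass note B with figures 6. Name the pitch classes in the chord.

The written figures 6 are shorthand for 6/3: the 3 is implied.
A third above B in this key is D.
A sixth above B in this key is G#.
Together with the bass B, this spells G# diminished in first inversion.

B, D, G#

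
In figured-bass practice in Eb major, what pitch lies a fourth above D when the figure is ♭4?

Counting 3 letter steps above D lands on G; in Eb major, that letter is G.
The b4 figure lowers it a semitone, giving Gb.

Gb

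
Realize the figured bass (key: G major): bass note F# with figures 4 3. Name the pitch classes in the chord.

The written figures 4 3 are shorthand for 6/4/3: the 6 is implied.
A third above F# in this key is A.
A fourth above F# in this key is B.
A sixth above F# in this key is D.
Together with the bass F#, this spells B minor seventh in second inversion.

F#, A, B, D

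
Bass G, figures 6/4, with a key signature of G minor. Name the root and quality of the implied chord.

The figures 6/4 indicate a triad in second inversion.
In second inversion the root lies a fourth above the bass: a fourth above G in G minor is C.
The chord tones are G, C, Eb, giving C minor.

C minor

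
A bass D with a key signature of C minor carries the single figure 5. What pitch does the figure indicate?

Ab

Counting 4 letter steps above D lands on A; in C minor, that letter is Ab.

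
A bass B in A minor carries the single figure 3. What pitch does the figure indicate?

D

Counting 2 letter steps above B lands on D; in A minor, that letter is D.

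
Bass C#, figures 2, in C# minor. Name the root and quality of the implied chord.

D# half-diminished seventh

The figures 2 indicate a seventh chord in third inversion.
In third inversion the root lies a second above the bass: a second above C# in C# minor is D#.
The chord tones are C#, D#, F#, A, giving D# half-diminished seventh.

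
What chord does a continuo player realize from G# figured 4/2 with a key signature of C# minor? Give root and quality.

The figures 4/2 indicate a seventh chord in third inversion.
In third inversion the root lies a second above the bass: a second above G# in C# minor is A.
The chord tones are G#, A, C#, E, giving A major seventh.

A major seventh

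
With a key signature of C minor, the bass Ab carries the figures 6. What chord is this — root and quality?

F minor

The figures 6 indicate a triad in first inversion.
In first inversion the root lies a sixth above the bass: a sixth above Ab in C minor is F.
The chord tones are Ab, C, F, giving F minor.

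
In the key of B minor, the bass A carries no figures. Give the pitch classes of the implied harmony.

A, C#, E

An unfigured bass implies 5/3.
A third above A in this key is C#.
A fifth above A in this key is E.
Together with the bass A, this spells A major in root position.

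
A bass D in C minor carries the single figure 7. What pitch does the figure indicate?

C

Counting 6 letter steps above D lands on C; in C minor, that letter is C.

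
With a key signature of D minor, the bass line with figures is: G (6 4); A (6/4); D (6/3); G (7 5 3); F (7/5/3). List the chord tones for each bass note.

G, C, E | A, D, F | D, F, Bb | G, Bb, D, F | F, A, C, E

G (6/4): G, C, E.
A (6/4): A, D, F.
D (6/3): D, F, Bb.
G (7/5/3): G, Bb, D, F.
F (7/5/3): F, A, C, E.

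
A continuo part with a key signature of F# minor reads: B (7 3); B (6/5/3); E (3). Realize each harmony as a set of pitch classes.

B (7/5/3): B, D, F#, A.
B (6/5/3): B, D, F#, G#.
E (5/3): E, G#, B.

B, D, F#, A | B, D, F#, G# | E, G#, B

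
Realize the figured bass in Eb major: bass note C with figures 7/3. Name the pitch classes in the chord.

The written figures 7/3 are shorthand for 7/5/3: the 5 is implied.
A third above C in this key is Eb.
A fifth above C in this key is G.
A seventh above C in this key is Bb.
Together with the bass C, this spells C minor seventh in root position.

C, Eb, G, Bb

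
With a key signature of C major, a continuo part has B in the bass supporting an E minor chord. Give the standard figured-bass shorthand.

B is the fifth of E minor, so the chord is in second inversion.
A triad in second inversion is figured 6/4, conventionally abbreviated 6/4.

6/4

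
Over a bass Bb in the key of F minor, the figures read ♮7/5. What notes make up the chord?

Bb, Db, F, A

The written figures ♮7/5 are shorthand for 7/5/3: the 3 is implied.
A third above Bb in this key is Db.
A fifth above Bb in this key is F.
A seventh above Bb in this key is Ab, made natural (A) by the ♮ figure.
Together with the bass Bb, this spells Bb minor-major seventh in root position.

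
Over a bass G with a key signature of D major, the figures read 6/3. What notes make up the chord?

G, B, E

A third above G in this key is B.
A sixth above G in this key is E.
Together with the bass G, this spells E minor in first inversion.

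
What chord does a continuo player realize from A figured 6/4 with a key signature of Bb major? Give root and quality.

The figures 6/4 indicate a triad in second inversion.
In second inversion the root lies a fourth above the bass: a fourth above A in Bb major is D.
The chord tones are A, D, F, giving D minor.

D minor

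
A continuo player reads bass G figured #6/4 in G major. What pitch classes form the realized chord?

G, C, E#

A fourth above G in this key is C.
A sixth above G in this key is E, raised to E# by the sharp.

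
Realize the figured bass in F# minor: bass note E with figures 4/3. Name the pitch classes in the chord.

The written figures 4/3 are shorthand for 6/4/3: the 6 is implied.
A third above E in this key is G#.
A fourth above E in this key is A.
A sixth above E in this key is C#.
Together with the bass E, this spells A major seventh in second inversion.

E, G#, A, C#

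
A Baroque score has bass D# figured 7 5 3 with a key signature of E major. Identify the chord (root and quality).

The figures 7 5 3 indicate a seventh chord in root position.
In root position the bass is the root, so the root is D#.
The chord tones are D#, F#, A, C#, giving D# half-diminished seventh.

D# half-diminished seventh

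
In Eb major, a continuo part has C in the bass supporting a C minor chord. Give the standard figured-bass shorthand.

no figures

C is the root of C minor, so the chord is in root position.
A triad in root position is figured 5/3, conventionally abbreviated (no figures — root-position triad).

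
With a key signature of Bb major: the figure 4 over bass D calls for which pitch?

G

Counting 3 letter steps above D lands on G; in Bb major, that letter is G.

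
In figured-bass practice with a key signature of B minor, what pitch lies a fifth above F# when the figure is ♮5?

Counting 4 letter steps above F# lands on C; in B minor, that letter is C#.
The ♮5 figure makes it natural, giving C.

C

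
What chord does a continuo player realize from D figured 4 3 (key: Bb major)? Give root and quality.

G minor seventh

The figures 4 3 indicate a seventh chord in second inversion.
In second inversion the root lies a fourth above the bass: a fourth above D in Bb major is G.
The chord tones are D, F, G, Bb, giving G minor seventh.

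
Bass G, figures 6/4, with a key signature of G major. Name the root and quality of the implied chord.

C major

The figures 6/4 indicate a triad in second inversion.
In second inversion the root lies a fourth above the bass: a fourth above G in G major is C.
The chord tones are G, C, E, giving C major.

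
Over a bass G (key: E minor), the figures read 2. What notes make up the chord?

The written figures 2 are shorthand for 6/4/2: the 6/4 are implied.
A second above G in this key is A.
A fourth above G in this key is C.
A sixth above G in this key is E.
Together with the bass G, this spells A minor seventh in third inversion.

G, A, C, E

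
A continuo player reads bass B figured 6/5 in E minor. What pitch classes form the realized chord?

B, D, F#, G

The written figures 6/5 are shorthand for 6/5/3: the 3 is implied.
A third above B in this key is D.
A fifth above B in this key is F#.
A sixth above B in this key is G.
Together with the bass B, this spells G major seventh in first inversion.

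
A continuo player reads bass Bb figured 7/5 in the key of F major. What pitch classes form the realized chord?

The written figures 7/5 are shorthand for 7/5/3: the 3 is implied.
A third above Bb in this key is D.
A fifth above Bb in this key is F.
A seventh above Bb in this key is A.
Together with the bass Bb, this spells Bb major seventh in root position.

Bb, D, F, A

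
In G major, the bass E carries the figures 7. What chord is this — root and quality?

E minor seventh

The figures 7 indicate a seventh chord in root position.
In root position the bass is the root, so the root is E.
The chord tones are E, G, B, D, giving E minor seventh.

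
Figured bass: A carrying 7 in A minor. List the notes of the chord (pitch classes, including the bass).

A, C, E, G

The written figures 7 are shorthand for 7/5/3: the 5/3 are implied.
A third above A in this key is C.
A fifth above A in this key is E.
A seventh above A in this key is G.
Together with the bass A, this spells A minor seventh in root position.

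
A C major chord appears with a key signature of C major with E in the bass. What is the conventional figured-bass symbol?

6

E is the third of C major, so the chord is in first inversion.
A triad in first inversion is figured 6/3, conventionally abbreviated 6.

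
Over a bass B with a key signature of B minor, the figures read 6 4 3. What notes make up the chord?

B, D, E, G

A third above B in this key is D.
A fourth above B in this key is E.
A sixth above B in this key is G.
Together with the bass B, this spells E minor seventh in second inversion.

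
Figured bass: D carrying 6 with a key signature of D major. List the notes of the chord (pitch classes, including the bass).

D, F#, B

The written figures 6 are shorthand for 6/3: the 3 is implied.
A third above D in this key is F#.
A sixth above D in this key is B.
Together with the bass D, this spells B minor in first inversion.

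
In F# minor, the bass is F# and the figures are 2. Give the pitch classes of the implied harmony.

The written figures 2 are shorthand for 6/4/2: the 6/4 are implied.
A second above F# in this key is G#.
A fourth above F# in this key is B.
A sixth above F# in this key is D.
Together with the bass F#, this spells G# half-diminished seventh in third inversion.

F#, G#, B, D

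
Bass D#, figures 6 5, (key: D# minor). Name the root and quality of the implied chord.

B major seventh

The figures 6 5 indicate a seventh chord in first inversion.
In first inversion the root lies a sixth above the bass: a sixth above D# in D# minor is B.
The chord tones are D#, F#, A#, B, giving B major seventh.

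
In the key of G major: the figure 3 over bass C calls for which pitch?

E

Counting 2 letter steps above C lands on E; in G major, that letter is E.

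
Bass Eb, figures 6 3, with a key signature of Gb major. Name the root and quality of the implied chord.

Cb major

The figures 6 3 indicate a triad in first inversion.
In first inversion the root lies a sixth above the bass: a sixth above Eb in Gb major is Cb.
The chord tones are Eb, Gb, Cb, giving Cb major.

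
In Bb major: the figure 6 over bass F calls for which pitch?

D

Counting 5 letter steps above F lands on D; in Bb major, that letter is D.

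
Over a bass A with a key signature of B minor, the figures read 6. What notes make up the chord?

A, C#, F#

The written figures 6 are shorthand for 6/3: the 3 is implied.
A third above A in this key is C#.
A sixth above A in this key is F#.
Together with the bass A, this spells F# minor in first inversion.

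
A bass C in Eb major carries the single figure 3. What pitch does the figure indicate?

Eb

Counting 2 letter steps above C lands on E; in Eb major, that letter is Eb.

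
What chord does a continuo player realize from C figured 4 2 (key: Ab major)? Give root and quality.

Db major seventh

The figures 4 2 indicate a seventh chord in third inversion.
In third inversion the root lies a second above the bass: a second above C in Ab major is Db.
The chord tones are C, Db, F, Ab, giving Db major seventh.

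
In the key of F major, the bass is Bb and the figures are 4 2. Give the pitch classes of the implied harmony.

The written figures 4 2 are shorthand for 6/4/2: the 6 is implied.
A second above Bb in this key is C.
A fourth above Bb in this key is E.
A sixth above Bb in this key is G.
Together with the bass Bb, this spells C dominant seventh in third inversion.

Bb, C, E, G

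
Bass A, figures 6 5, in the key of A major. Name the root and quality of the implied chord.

The figures 6 5 indicate a seventh chord in first inversion.
In first inversion the root lies a sixth above the bass: a sixth above A in A major is F#.
The chord tones are A, C#, E, F#, giving F# minor seventh.

F# minor seventh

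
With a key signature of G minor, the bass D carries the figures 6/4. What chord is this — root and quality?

G minor

The figures 6/4 indicate a triad in second inversion.
In second inversion the root lies a fourth above the bass: a fourth above D in G minor is G.
The chord tones are D, G, Bb, giving G minor.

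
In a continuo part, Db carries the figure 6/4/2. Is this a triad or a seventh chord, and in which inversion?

seventh chord, third inversion

Intervals of 6/4/2 above the bass form a seventh chord; the bass is the seventh, so this is third inversion.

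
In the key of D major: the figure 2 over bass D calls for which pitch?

E

Counting 1 letter step above D lands on E; in D major, that letter is E.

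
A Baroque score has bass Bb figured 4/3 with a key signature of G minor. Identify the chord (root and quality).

The figures 4/3 indicate a seventh chord in second inversion.
In second inversion the root lies a fourth above the bass: a fourth above Bb in G minor is Eb.
The chord tones are Bb, D, Eb, G, giving Eb major seventh.

Eb major seventh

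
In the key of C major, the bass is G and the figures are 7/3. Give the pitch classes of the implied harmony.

G, B, D, F

The written figures 7/3 are shorthand for 7/5/3: the 5 is implied.
A third above G in this key is B.
A fifth above G in this key is D.
A seventh above G in this key is F.
Together with the bass G, this spells G dominant seventh in root position.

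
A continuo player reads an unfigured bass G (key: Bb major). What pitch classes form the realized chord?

G, Bb, D

An unfigured bass implies 5/3.
A third above G in this key is Bb.
A fifth above G in this key is D.
Together with the bass G, this spells G minor in root position.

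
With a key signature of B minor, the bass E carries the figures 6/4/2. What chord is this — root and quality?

The figures 6/4/2 indicate a seventh chord in third inversion.
In third inversion the root lies a second above the bass: a second above E in B minor is F#.
The chord tones are E, F#, A, C#, giving F# minor seventh.

F# minor seventh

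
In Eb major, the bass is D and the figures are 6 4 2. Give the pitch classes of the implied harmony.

D, Eb, G, Bb

A second above D in this key is Eb.
A fourth above D in this key is G.
A sixth above D in this key is Bb.
Together with the bass D, this spells Eb major seventh in third inversion.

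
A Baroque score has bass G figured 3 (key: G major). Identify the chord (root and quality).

The figures 3 indicate a triad in root position.
In root position the bass is the root, so the root is G.
The chord tones are G, B, D, giving G major.

G major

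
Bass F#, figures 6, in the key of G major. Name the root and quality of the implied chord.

The figures 6 indicate a triad in first inversion.
In first inversion the root lies a sixth above the bass: a sixth above F# in G major is D.
The chord tones are F#, A, D, giving D major.

D major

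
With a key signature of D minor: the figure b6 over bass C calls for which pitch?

Ab

Counting 5 letter steps above C lands on A; in D minor, that letter is A.
The b6 figure lowers it a semitone, giving Ab.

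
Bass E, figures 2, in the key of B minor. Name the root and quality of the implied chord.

The figures 2 indicate a seventh chord in third inversion.
In third inversion the root lies a second above the bass: a second above E in B minor is F#.
The chord tones are E, F#, A, C#, giving F# minor seventh.

F# minor seventh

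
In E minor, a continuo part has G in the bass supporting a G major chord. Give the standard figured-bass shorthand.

no figures

G is the root of G major, so the chord is in root position.
A triad in root position is figured 5/3, conventionally abbreviated (no figures — root-position triad).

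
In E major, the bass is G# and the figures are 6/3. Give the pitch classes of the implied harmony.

A third above G# in this key is B.
A sixth above G# in this key is E.
Together with the bass G#, this spells E major in first inversion.

G#, B, E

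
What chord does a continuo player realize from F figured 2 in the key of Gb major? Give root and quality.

Gb major seventh

The figures 2 indicate a seventh chord in third inversion.
In third inversion the root lies a second above the bass: a second above F in Gb major is Gb.
The chord tones are F, Gb, Bb, Db, giving Gb major seventh.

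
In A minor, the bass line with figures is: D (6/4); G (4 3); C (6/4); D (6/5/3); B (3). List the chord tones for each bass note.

D (6/4): D, G, B.
G (6/4/3): G, B, C, E.
C (6/4): C, F, A.
D (6/5/3): D, F, A, B.
B (5/3): B, D, F.

D, G, B | G, B, C, E | C, F, A | D, F, A, B | B, D, F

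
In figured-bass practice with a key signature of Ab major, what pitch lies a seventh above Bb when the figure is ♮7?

Counting 6 letter steps above Bb lands on A; in Ab major, that letter is Ab.
The ♮7 figure makes it natural, giving A.

A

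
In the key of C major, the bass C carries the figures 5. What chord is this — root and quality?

C major

The figures 5 indicate a triad in root position.
In root position the bass is the root, so the root is C.
The chord tones are C, E, G, giving C major.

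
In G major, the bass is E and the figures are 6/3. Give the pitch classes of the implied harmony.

A third above E in this key is G.
A sixth above E in this key is C.
Together with the bass E, this spells C major in first inversion.

E, G, C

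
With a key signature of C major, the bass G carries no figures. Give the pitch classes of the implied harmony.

G, B, D

An unfigured bass implies 5/3.
A third above G in this key is B.
A fifth above G in this key is D.
Together with the bass G, this spells G major in root position.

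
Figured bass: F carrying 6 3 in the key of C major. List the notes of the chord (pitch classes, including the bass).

F, A, D

A third above F in this key is A.
A sixth above F in this key is D.
Together with the bass F, this spells D minor in first inversion.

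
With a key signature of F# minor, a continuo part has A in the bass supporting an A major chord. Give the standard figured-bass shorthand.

no figures

A is the root of A major, so the chord is in root position.
A triad in root position is figured 5/3, conventionally abbreviated (no figures — root-position triad).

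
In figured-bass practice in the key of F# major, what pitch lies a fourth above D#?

G#

Counting 3 letter steps above D# lands on G; in F# major, that letter is G#.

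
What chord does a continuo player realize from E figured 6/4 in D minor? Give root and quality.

A minor

The figures 6/4 indicate a triad in second inversion.
In second inversion the root lies a fourth above the bass: a fourth above E in D minor is A.
The chord tones are E, A, C, giving A minor.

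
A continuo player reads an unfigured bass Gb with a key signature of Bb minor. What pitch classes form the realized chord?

Gb, Bb, Db

An unfigured bass implies 5/3.
A third above Gb in this key is Bb.
A fifth above Gb in this key is Db.
Together with the bass Gb, this spells Gb major in root position.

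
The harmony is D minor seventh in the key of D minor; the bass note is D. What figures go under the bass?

D is the root of D minor seventh, so the chord is in root position.
A seventh chord in root position is figured 7/5/3, conventionally abbreviated 7.

7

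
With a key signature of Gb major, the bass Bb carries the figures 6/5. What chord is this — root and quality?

Gb major seventh

The figures 6/5 indicate a seventh chord in first inversion.
In first inversion the root lies a sixth above the bass: a sixth above Bb in Gb major is Gb.
The chord tones are Bb, Db, F, Gb, giving Gb major seventh.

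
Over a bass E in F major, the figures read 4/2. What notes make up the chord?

The written figures 4/2 are shorthand for 6/4/2: the 6 is implied.
A second above E in this key is F.
A fourth above E in this key is A.
A sixth above E in this key is C.
Together with the bass E, this spells F major seventh in third inversion.

E, F, A, C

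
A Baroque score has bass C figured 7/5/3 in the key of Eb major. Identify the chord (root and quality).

C minor seventh

The figures 7/5/3 indicate a seventh chord in root position.
In root position the bass is the root, so the root is C.
The chord tones are C, Eb, G, Bb, giving C minor seventh.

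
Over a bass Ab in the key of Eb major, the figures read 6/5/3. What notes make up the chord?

A third above Ab in this key is C.
A fifth above Ab in this key is Eb.
A sixth above Ab in this key is F.
Together with the bass Ab, this spells F minor seventh in first inversion.

Ab, C, Eb, F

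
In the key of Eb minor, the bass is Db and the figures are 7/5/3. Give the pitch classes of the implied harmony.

Db, F, Ab, Cb

A third above Db in this key is F.
A fifth above Db in this key is Ab.
A seventh above Db in this key is Cb.
Together with the bass Db, this spells Db dominant seventh in root position.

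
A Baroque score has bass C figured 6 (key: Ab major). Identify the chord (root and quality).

The figures 6 indicate a triad in first inversion.
In first inversion the root lies a sixth above the bass: a sixth above C in Ab major is Ab.
The chord tones are C, Eb, Ab, giving Ab major.

Ab major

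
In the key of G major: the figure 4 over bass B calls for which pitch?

Counting 3 letter steps above B lands on E; in G major, that letter is E.

E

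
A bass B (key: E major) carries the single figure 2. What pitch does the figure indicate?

C#

Counting 1 letter step above B lands on C; in E major, that letter is C#.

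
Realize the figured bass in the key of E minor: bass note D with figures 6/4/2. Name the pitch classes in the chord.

A second above D in this key is E.
A fourth above D in this key is G.
A sixth above D in this key is B.
Together with the bass D, this spells E minor seventh in third inversion.

D, E, G, B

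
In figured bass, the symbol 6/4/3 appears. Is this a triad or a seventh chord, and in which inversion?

seventh chord, second inversion

Intervals of 6/4/3 above the bass form a seventh chord; the bass is the fifth, so this is second inversion.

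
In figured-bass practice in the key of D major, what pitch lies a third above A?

Counting 2 letter steps above A lands on C; in D major, that letter is C#.

C#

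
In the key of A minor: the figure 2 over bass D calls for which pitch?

E

Counting 1 letter step above D lands on E; in A minor, that letter is E.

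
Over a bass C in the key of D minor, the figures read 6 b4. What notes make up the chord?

A fourth above C in this key is F, lowered to Fb by the flat.
A sixth above C in this key is A.

C, Fb, A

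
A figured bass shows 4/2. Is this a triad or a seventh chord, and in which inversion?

seventh chord, third inversion

4/2 is shorthand for 6/4/2.
Intervals of 6/4/2 above the bass form a seventh chord; the bass is the seventh, so this is third inversion.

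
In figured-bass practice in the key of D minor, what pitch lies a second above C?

D

Counting 1 letter step above C lands on D; in D minor, that letter is D.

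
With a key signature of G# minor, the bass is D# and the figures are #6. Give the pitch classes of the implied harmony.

The written figures #6 are shorthand for 6/3: the 3 is implied.
A third above D# in this key is F#.
A sixth above D# in this key is B, raised to B# by the sharp.
Together with the bass D#, this spells B# diminished in first inversion.

D#, F#, B#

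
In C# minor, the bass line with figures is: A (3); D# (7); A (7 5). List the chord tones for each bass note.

A, C#, E | D#, F#, A, C# | A, C#, E, G#

A (5/3): A, C#, E.
D# (7/5/3): D#, F#, A, C#.
A (7/5/3): A, C#, E, G#.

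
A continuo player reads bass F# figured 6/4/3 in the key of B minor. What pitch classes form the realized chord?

A third above F# in this key is A.
A fourth above F# in this key is B.
A sixth above F# in this key is D.
Together with the bass F#, this spells B minor seventh in second inversion.

F#, A, B, D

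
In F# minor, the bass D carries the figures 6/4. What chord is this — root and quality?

G# diminished

The figures 6/4 indicate a triad in second inversion.
In second inversion the root lies a fourth above the bass: a fourth above D in F# minor is G#.
The chord tones are D, G#, B, giving G# diminished.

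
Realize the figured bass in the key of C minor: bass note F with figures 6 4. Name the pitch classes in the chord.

F, Bb, D

A fourth above F in this key is Bb.
A sixth above F in this key is D.
Together with the bass F, this spells Bb major in second inversion.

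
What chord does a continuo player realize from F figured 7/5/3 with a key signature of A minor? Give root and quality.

F major seventh

The figures 7/5/3 indicate a seventh chord in root position.
In root position the bass is the root, so the root is F.
The chord tones are F, A, C, E, giving F major seventh.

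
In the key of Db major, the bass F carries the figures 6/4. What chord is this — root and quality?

The figures 6/4 indicate a triad in second inversion.
In second inversion the root lies a fourth above the bass: a fourth above F in Db major is Bb.
The chord tones are F, Bb, Db, giving Bb minor.

Bb minor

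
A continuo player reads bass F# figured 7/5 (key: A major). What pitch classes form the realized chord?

The written figures 7/5 are shorthand for 7/5/3: the 3 is implied.
A third above F# in this key is A.
A fifth above F# in this key is C#.
A seventh above F# in this key is E.
Together with the bass F#, this spells F# minor seventh in root position.

F#, A, C#, E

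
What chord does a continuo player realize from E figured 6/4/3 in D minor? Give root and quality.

A minor seventh

The figures 6/4/3 indicate a seventh chord in second inversion.
In second inversion the root lies a fourth above the bass: a fourth above E in D minor is A.
The chord tones are E, G, A, C, giving A minor seventh.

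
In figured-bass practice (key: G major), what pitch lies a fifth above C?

G

Counting 4 letter steps above C lands on G; in G major, that letter is G.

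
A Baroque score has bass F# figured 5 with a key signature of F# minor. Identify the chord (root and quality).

The figures 5 indicate a triad in root position.
In root position the bass is the root, so the root is F#.
The chord tones are F#, A, C#, giving F# minor.

F# minor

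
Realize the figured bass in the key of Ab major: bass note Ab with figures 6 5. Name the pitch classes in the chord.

Ab, C, Eb, F

The written figures 6 5 are shorthand for 6/5/3: the 3 is implied.
A third above Ab in this key is C.
A fifth above Ab in this key is Eb.
A sixth above Ab in this key is F.
Together with the bass Ab, this spells F minor seventh in first inversion.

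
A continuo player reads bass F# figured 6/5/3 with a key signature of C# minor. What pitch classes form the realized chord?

A third above F# in this key is A.
A fifth above F# in this key is C#.
A sixth above F# in this key is D#.
Together with the bass F#, this spells D# half-diminished seventh in first inversion.

F#, A, C#, D#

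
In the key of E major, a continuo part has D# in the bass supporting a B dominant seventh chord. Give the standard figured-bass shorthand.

6/5

D# is the third of B dominant seventh, so the chord is in first inversion.
A seventh chord in first inversion is figured 6/5/3, conventionally abbreviated 6/5.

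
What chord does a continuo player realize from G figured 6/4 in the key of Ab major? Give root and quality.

The figures 6/4 indicate a triad in second inversion.
In second inversion the root lies a fourth above the bass: a fourth above G in Ab major is C.
The chord tones are G, C, Eb, giving C minor.

C minor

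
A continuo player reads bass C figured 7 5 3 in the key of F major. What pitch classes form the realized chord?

A third above C in this key is E.
A fifth above C in this key is G.
A seventh above C in this key is Bb.
Together with the bass C, this spells C dominant seventh in root position.

C, E, G, Bb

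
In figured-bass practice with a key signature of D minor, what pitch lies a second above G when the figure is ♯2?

A#

Counting 1 letter step above G lands on A; in D minor, that letter is A.
The #2 figure raises it a semitone, giving A#.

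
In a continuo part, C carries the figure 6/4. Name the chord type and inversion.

Intervals of 6/4 above the bass form a triad; the bass is the fifth, so this is second inversion.

triad, second inversion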